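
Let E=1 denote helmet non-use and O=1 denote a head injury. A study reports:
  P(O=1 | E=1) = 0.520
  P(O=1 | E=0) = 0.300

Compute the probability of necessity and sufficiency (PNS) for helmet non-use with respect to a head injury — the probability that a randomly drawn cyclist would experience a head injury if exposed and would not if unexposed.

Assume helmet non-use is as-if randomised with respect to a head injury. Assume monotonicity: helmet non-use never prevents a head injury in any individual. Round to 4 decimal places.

PNS ≈ 0.2200

Let p₁ = 0.52, p₀ = 0.3.
Under exogeneity and monotonicity, PNS = p₁ − p₀.
PNS = 0.52 − 0.3 = 0.22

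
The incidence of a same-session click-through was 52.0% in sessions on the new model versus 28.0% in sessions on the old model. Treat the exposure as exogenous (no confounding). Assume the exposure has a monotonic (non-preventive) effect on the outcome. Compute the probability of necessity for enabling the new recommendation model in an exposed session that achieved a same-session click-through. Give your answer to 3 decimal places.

PN ≈ 0.462

p₁ = 0.52, p₀ = 0.28.
Under exogeneity and monotonicity, PN = (p₁ − p₀) / p₁.
PN = (0.52 − 0.28) / 0.52 = 0.24 / 0.52 ≈ 0.4615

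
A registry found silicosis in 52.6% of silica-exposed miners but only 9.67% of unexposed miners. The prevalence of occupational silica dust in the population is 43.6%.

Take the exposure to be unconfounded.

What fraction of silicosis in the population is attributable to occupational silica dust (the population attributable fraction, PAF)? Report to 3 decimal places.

p₁ = 0.526, p₀ = 0.0967.
Overall risk P(Y=1) = π·p₁ + (1−π)·p₀ = 0.436×0.526 + 0.564×0.0967 = 0.28387.
Under exogeneity, PAF = [P(Y=1) − p₀] / P(Y=1).
PAF = (0.28387 − 0.0967) / 0.28387 ≈ 0.6594

PAF ≈ 0.659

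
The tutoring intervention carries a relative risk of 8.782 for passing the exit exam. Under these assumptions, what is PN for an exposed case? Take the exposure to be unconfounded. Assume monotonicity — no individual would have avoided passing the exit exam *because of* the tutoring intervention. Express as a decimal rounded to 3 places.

PN ≈ 0.886

Under exogeneity and monotonicity, PN = (RR − 1) / RR = 1 − 1/RR.
PN = (8.782 − 1) / 8.782 = 7.782 / 8.782 ≈ 0.8861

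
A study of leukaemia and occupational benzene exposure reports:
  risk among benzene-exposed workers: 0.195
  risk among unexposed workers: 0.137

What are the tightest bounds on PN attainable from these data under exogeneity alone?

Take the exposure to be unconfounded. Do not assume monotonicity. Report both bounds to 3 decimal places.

Let p₁ = 0.195, p₀ = 0.137.
Under exogeneity alone the bounds on PN are max{0,(p₁−p₀)/p₁} ≤ PN ≤ min{1,(1−p₀)/p₁}.
  lower = (p₁ − p₀)/p₁ = 0.058 / 0.195 ≈ 0.2974
  upper = min{1, (1 − p₀)/p₁} = 0.863 / 0.195 ≈ 4.4256 → capped at 1

0.297 ≤ PN ≤ 1.000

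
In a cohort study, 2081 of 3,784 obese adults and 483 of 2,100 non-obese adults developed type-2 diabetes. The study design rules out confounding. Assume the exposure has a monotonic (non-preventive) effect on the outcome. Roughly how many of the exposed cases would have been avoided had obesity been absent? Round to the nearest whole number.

p₁ = P(outcome | exposed) = 2081/3784 = 0.54995
p₀ = P(outcome | unexposed) = 483/2100 = 0.23
PN = (p₁ − p₀)/p₁ = (0.54995 − 0.23) / 0.54995 ≈ 0.58178.
Attributable cases ≈ PN × (exposed cases) = 0.58178 × 2081 ≈ 1210.68.

about 1211 cases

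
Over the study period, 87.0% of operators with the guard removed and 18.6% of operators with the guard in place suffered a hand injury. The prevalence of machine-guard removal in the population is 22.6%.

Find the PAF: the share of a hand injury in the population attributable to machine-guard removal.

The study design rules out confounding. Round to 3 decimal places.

PAF ≈ 0.454

p₁ = 0.87, p₀ = 0.186.
Overall risk P(Y=1) = π·p₁ + (1−π)·p₀ = 0.226×0.87 + 0.774×0.186 = 0.34058.
Under exogeneity, PAF = [P(Y=1) − p₀] / P(Y=1).
PAF = (0.34058 − 0.186) / 0.34058 ≈ 0.4539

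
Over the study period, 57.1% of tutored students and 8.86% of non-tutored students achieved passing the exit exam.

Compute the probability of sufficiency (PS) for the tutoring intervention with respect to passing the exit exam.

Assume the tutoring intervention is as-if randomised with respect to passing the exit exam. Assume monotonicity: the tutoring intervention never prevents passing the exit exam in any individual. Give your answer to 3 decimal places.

p₁ = 0.571, p₀ = 0.0886.
Under exogeneity and monotonicity, PS = (p₁ − p₀) / (1 − p₀).
PS = (0.571 − 0.0886) / (1 − 0.0886) = 0.4824 / 0.9114 ≈ 0.5293

PS ≈ 0.529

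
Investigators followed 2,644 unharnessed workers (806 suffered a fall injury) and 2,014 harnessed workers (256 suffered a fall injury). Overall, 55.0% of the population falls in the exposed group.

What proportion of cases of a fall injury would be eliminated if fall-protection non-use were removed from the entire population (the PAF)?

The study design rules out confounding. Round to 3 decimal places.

PAF ≈ 0.435

p₁ = P(outcome | exposed) = 806/2644 = 0.30484
p₀ = P(outcome | unexposed) = 256/2014 = 0.12711
Overall risk P(Y=1) = π·p₁ + (1−π)·p₀ = 0.55×0.30484 + 0.45×0.12711 = 0.22486.
Under exogeneity, PAF = [P(Y=1) − p₀] / P(Y=1).
PAF = (0.22486 − 0.12711) / 0.22486 ≈ 0.4347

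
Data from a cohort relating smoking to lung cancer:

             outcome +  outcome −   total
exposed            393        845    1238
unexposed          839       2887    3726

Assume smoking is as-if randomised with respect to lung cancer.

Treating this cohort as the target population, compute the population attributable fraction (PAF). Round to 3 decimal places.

PAF ≈ 0.093

p₁ = P(outcome | exposed) = 393/1238 = 0.31745
p₀ = P(outcome | unexposed) = 839/3726 = 0.22517
Exposure prevalence π = 1238/4964 = 0.2494; overall risk P(Y=1) = 0.24819.
Under exogeneity, PAF = [P(Y=1) − p₀]/P(Y=1).
PAF = (0.24819 − 0.22517) / 0.24819 ≈ 0.0927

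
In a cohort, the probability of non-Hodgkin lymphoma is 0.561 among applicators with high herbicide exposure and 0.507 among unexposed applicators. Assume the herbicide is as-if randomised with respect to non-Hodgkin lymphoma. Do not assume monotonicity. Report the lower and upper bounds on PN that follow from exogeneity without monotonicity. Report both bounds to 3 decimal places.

0.096 ≤ PN ≤ 0.879

Let p₁ = 0.561, p₀ = 0.507.
Under exogeneity alone the bounds on PN are max{0,(p₁−p₀)/p₁} ≤ PN ≤ min{1,(1−p₀)/p₁}.
  lower = (p₁ − p₀)/p₁ = 0.054 / 0.561 ≈ 0.0963
  upper = min{1, (1 − p₀)/p₁} = 0.493 / 0.561 ≈ 0.8788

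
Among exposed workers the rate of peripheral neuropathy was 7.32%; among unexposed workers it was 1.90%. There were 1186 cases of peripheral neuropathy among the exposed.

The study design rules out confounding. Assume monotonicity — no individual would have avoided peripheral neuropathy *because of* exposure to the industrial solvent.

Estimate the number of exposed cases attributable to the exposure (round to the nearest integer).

about 878 cases

p₁ = 0.0732, p₀ = 0.019.
PN = (p₁ − p₀)/p₁ = (0.0732 − 0.019) / 0.0732 ≈ 0.74044.
Attributable cases ≈ PN × (exposed cases) = 0.74044 × 1186 ≈ 878.16.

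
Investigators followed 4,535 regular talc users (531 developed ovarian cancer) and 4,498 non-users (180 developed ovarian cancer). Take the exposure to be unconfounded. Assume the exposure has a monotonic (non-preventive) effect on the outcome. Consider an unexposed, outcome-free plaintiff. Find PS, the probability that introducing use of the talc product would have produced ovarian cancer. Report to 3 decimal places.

PS ≈ 0.080

p₁ = P(outcome | exposed) = 531/4535 = 0.11709
p₀ = P(outcome | unexposed) = 180/4498 = 0.040018
Under exogeneity and monotonicity, PS = (p₁ − p₀) / (1 − p₀).
PS = (0.11709 − 0.040018) / (1 − 0.040018) = 0.077072 / 0.95998 ≈ 0.0803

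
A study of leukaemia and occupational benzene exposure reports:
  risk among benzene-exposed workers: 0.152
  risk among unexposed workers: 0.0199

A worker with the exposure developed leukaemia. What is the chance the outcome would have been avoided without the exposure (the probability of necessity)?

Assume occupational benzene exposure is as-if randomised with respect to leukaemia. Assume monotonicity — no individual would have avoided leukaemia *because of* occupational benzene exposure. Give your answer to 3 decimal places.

Let p₁ = 0.152, p₀ = 0.0199.
Under exogeneity and monotonicity, PN = (p₁ − p₀) / p₁.
PN = (0.152 − 0.0199) / 0.152 = 0.1321 / 0.152 ≈ 0.8691

PN ≈ 0.869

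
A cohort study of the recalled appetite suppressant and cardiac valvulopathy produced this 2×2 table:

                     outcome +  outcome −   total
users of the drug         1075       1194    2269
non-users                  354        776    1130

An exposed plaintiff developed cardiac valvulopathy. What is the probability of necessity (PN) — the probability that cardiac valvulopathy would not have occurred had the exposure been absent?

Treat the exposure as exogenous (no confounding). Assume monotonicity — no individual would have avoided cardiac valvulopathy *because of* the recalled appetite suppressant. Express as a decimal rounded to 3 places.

PN ≈ 0.339

p₁ = P(outcome | exposed) = 1075/2269 = 0.47378
p₀ = P(outcome | unexposed) = 354/1130 = 0.31327
Under exogeneity and monotonicity, PN = (p₁ − p₀) / p₁.
PN = (0.47378 − 0.31327) / 0.47378 = 0.1605 / 0.47378 ≈ 0.3388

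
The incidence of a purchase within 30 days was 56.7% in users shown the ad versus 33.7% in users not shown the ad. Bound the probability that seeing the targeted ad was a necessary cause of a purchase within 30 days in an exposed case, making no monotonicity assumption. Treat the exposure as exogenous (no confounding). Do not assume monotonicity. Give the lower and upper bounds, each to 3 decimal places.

p₁ = 0.567, p₀ = 0.337.
Under exogeneity alone the bounds on PN are max{0,(p₁−p₀)/p₁} ≤ PN ≤ min{1,(1−p₀)/p₁}.
  lower = (p₁ − p₀)/p₁ = 0.23 / 0.567 ≈ 0.4056
  upper = min{1, (1 − p₀)/p₁} = 0.663 / 0.567 ≈ 1.1693 → capped at 1

0.406 ≤ PN ≤ 1.000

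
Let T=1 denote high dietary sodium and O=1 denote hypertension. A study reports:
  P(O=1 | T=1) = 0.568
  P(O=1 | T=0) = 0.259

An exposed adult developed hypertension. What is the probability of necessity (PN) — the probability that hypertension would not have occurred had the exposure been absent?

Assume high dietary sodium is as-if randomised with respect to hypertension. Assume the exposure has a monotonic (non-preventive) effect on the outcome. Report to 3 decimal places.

PN ≈ 0.544

Let p₁ = 0.568, p₀ = 0.259.
Under exogeneity and monotonicity, PN = (p₁ − p₀) / p₁.
PN = (0.568 − 0.259) / 0.568 = 0.309 / 0.568 ≈ 0.5440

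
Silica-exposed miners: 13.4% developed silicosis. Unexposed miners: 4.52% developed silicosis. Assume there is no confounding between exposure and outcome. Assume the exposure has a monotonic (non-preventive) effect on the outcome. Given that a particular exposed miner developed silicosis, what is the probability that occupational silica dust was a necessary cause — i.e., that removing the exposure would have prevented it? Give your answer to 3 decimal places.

PN ≈ 0.663

p₁ = 0.134, p₀ = 0.0452.
Under exogeneity and monotonicity, PN = (p₁ − p₀) / p₁.
PN = (0.134 − 0.0452) / 0.134 = 0.0888 / 0.134 ≈ 0.6627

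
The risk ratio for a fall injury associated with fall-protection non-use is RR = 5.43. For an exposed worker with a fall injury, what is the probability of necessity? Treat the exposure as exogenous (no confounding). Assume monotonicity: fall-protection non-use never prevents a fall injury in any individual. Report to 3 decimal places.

Under exogeneity and monotonicity, PN = (RR − 1) / RR = 1 − 1/RR.
PN = (5.43 − 1) / 5.43 = 4.43 / 5.43 ≈ 0.8158

PN ≈ 0.816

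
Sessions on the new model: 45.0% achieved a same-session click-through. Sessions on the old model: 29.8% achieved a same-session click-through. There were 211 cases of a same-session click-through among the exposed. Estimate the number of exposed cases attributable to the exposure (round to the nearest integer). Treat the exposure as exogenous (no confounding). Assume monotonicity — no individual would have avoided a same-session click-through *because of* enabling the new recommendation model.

about 71 cases

p₁ = 0.45, p₀ = 0.298.
PN = (p₁ − p₀)/p₁ = (0.45 − 0.298) / 0.45 ≈ 0.33778.
Attributable cases ≈ PN × (exposed cases) = 0.33778 × 211 ≈ 71.27.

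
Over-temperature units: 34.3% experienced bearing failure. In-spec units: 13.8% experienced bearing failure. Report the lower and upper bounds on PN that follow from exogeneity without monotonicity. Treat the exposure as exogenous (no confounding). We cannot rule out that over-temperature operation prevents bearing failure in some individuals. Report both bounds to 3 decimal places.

0.598 ≤ PN ≤ 1.000

p₁ = 0.343, p₀ = 0.138.
Under exogeneity alone the bounds on PN are max{0,(p₁−p₀)/p₁} ≤ PN ≤ min{1,(1−p₀)/p₁}.
  lower = (p₁ − p₀)/p₁ = 0.205 / 0.343 ≈ 0.5977
  upper = min{1, (1 − p₀)/p₁} = 0.862 / 0.343 ≈ 2.5131 → capped at 1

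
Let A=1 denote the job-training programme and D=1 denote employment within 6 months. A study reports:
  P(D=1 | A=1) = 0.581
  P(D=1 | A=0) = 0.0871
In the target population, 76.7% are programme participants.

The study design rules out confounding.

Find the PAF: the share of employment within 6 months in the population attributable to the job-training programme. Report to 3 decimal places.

Let p₁ = 0.581, p₀ = 0.0871.
Overall risk P(Y=1) = π·p₁ + (1−π)·p₀ = 0.767×0.581 + 0.233×0.0871 = 0.46592.
Under exogeneity, PAF = [P(Y=1) − p₀] / P(Y=1).
PAF = (0.46592 − 0.0871) / 0.46592 ≈ 0.8131

PAF ≈ 0.813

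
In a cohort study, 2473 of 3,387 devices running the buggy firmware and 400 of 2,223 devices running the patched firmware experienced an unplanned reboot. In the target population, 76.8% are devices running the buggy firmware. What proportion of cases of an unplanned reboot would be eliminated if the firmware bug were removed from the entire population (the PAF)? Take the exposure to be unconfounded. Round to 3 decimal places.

PAF ≈ 0.701

p₁ = P(outcome | exposed) = 2473/3387 = 0.73014
p₀ = P(outcome | unexposed) = 400/2223 = 0.17994
Overall risk P(Y=1) = π·p₁ + (1−π)·p₀ = 0.768×0.73014 + 0.232×0.17994 = 0.6025.
Under exogeneity, PAF = [P(Y=1) − p₀] / P(Y=1).
PAF = (0.6025 − 0.17994) / 0.6025 ≈ 0.7013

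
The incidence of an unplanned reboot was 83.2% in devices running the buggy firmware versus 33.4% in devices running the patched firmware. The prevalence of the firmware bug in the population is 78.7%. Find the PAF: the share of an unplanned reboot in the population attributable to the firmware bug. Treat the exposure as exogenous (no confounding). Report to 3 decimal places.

p₁ = 0.832, p₀ = 0.334.
Overall risk P(Y=1) = π·p₁ + (1−π)·p₀ = 0.787×0.832 + 0.213×0.334 = 0.72593.
Under exogeneity, PAF = [P(Y=1) − p₀] / P(Y=1).
PAF = (0.72593 − 0.334) / 0.72593 ≈ 0.5399

PAF ≈ 0.540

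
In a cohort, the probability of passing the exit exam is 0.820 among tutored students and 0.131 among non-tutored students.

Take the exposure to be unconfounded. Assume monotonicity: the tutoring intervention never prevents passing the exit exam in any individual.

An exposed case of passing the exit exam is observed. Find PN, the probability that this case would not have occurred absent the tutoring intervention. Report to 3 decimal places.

Let p₁ = 0.82, p₀ = 0.131.
Under exogeneity and monotonicity, PN = (p₁ − p₀) / p₁.
PN = (0.82 − 0.131) / 0.82 = 0.689 / 0.82 ≈ 0.8402

PN ≈ 0.840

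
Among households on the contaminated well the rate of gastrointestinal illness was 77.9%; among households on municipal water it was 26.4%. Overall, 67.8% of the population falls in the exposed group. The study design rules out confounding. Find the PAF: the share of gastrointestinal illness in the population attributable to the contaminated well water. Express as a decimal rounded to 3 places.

PAF ≈ 0.569

p₁ = 0.779, p₀ = 0.264.
Overall risk P(Y=1) = π·p₁ + (1−π)·p₀ = 0.678×0.779 + 0.322×0.264 = 0.61317.
Under exogeneity, PAF = [P(Y=1) − p₀] / P(Y=1).
PAF = (0.61317 − 0.264) / 0.61317 ≈ 0.5695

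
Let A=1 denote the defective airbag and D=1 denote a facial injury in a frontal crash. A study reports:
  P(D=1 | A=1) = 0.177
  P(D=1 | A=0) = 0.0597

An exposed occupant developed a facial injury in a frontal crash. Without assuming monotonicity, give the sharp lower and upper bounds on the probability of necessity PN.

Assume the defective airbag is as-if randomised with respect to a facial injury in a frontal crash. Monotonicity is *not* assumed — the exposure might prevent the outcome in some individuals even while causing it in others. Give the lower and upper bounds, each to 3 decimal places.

Let p₁ = 0.177, p₀ = 0.0597.
Under exogeneity alone the bounds on PN are max{0,(p₁−p₀)/p₁} ≤ PN ≤ min{1,(1−p₀)/p₁}.
  lower = (p₁ − p₀)/p₁ = 0.1173 / 0.177 ≈ 0.6627
  upper = min{1, (1 − p₀)/p₁} = 0.9403 / 0.177 ≈ 5.3124 → capped at 1

0.663 ≤ PN ≤ 1.000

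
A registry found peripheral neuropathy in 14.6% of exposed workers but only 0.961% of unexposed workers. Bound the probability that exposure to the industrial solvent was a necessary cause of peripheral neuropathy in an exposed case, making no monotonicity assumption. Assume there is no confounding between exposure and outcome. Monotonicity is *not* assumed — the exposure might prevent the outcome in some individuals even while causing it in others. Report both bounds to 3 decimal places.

p₁ = 0.146, p₀ = 0.00961.
Under exogeneity alone the bounds on PN are max{0,(p₁−p₀)/p₁} ≤ PN ≤ min{1,(1−p₀)/p₁}.
  lower = (p₁ − p₀)/p₁ = 0.13639 / 0.146 ≈ 0.9342
  upper = min{1, (1 − p₀)/p₁} = 0.99039 / 0.146 ≈ 6.7835 → capped at 1

0.934 ≤ PN ≤ 1.000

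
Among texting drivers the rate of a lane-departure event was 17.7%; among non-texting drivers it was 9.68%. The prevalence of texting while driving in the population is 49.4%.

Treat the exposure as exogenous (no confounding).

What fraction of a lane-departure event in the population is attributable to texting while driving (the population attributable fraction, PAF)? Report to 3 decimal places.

PAF ≈ 0.290

p₁ = 0.177, p₀ = 0.0968.
Overall risk P(Y=1) = π·p₁ + (1−π)·p₀ = 0.494×0.177 + 0.506×0.0968 = 0.13642.
Under exogeneity, PAF = [P(Y=1) − p₀] / P(Y=1).
PAF = (0.13642 − 0.0968) / 0.13642 ≈ 0.2904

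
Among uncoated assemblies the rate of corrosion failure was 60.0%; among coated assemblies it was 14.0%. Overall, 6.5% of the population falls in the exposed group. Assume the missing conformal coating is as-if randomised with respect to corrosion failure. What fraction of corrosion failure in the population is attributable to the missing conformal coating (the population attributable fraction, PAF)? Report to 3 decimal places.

p₁ = 0.6, p₀ = 0.14.
Overall risk P(Y=1) = π·p₁ + (1−π)·p₀ = 0.065×0.6 + 0.935×0.14 = 0.1699.
Under exogeneity, PAF = [P(Y=1) − p₀] / P(Y=1).
PAF = (0.1699 − 0.14) / 0.1699 ≈ 0.1760

PAF ≈ 0.176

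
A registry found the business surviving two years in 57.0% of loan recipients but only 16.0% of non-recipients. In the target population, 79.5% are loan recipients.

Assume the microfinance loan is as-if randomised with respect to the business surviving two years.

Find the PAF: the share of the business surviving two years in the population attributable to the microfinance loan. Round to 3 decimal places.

PAF ≈ 0.671

p₁ = 0.57, p₀ = 0.16.
Overall risk P(Y=1) = π·p₁ + (1−π)·p₀ = 0.795×0.57 + 0.205×0.16 = 0.48595.
Under exogeneity, PAF = [P(Y=1) − p₀] / P(Y=1).
PAF = (0.48595 − 0.16) / 0.48595 ≈ 0.6707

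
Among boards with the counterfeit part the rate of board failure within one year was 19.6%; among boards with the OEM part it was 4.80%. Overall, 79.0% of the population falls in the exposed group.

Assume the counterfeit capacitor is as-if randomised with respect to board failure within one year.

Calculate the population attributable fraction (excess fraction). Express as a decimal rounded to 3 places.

PAF ≈ 0.709

p₁ = 0.196, p₀ = 0.048.
Overall risk P(Y=1) = π·p₁ + (1−π)·p₀ = 0.79×0.196 + 0.21×0.048 = 0.16492.
Under exogeneity, PAF = [P(Y=1) − p₀] / P(Y=1).
PAF = (0.16492 − 0.048) / 0.16492 ≈ 0.7089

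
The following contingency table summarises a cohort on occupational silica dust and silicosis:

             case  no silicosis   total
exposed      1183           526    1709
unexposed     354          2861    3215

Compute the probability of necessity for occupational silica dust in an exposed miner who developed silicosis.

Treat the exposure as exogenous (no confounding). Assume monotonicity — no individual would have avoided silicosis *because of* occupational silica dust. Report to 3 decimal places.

p₁ = P(outcome | exposed) = 1183/1709 = 0.69222
p₀ = P(outcome | unexposed) = 354/3215 = 0.11011
Under exogeneity and monotonicity, PN = (p₁ − p₀) / p₁.
PN = (0.69222 − 0.11011) / 0.69222 = 0.58211 / 0.69222 ≈ 0.8409

PN ≈ 0.841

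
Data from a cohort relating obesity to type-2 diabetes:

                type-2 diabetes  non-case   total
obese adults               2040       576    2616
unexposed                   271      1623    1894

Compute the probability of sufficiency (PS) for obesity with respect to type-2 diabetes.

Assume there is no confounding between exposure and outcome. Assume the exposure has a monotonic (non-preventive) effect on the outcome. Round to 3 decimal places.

PS ≈ 0.743

p₁ = P(outcome | exposed) = 2040/2616 = 0.77982
p₀ = P(outcome | unexposed) = 271/1894 = 0.14308
Under exogeneity and monotonicity, PS = (p₁ − p₀) / (1 − p₀).
PS = (0.77982 − 0.14308) / (1 − 0.14308) = 0.63673 / 0.85692 ≈ 0.7431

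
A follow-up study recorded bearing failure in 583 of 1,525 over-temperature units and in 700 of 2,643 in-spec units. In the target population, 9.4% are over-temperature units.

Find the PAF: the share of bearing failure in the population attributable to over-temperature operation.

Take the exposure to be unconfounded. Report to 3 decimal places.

p₁ = P(outcome | exposed) = 583/1525 = 0.3823
p₀ = P(outcome | unexposed) = 700/2643 = 0.26485
Overall risk P(Y=1) = π·p₁ + (1−π)·p₀ = 0.094×0.3823 + 0.906×0.26485 = 0.27589.
Under exogeneity, PAF = [P(Y=1) − p₀] / P(Y=1).
PAF = (0.27589 − 0.26485) / 0.27589 ≈ 0.0400

PAF ≈ 0.040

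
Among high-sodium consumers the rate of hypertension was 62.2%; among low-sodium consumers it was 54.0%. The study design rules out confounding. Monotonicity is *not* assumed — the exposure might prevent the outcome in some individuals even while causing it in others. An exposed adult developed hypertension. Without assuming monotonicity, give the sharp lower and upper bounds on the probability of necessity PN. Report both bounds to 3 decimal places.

0.132 ≤ PN ≤ 0.740

p₁ = 0.622, p₀ = 0.54.
Under exogeneity alone the bounds on PN are max{0,(p₁−p₀)/p₁} ≤ PN ≤ min{1,(1−p₀)/p₁}.
  lower = (p₁ − p₀)/p₁ = 0.082 / 0.622 ≈ 0.1318
  upper = min{1, (1 − p₀)/p₁} = 0.46 / 0.622 ≈ 0.7395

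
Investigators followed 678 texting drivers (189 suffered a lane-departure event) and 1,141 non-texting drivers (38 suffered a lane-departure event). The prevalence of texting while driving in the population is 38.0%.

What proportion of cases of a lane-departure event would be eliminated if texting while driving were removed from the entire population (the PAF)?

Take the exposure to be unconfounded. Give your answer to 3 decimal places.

PAF ≈ 0.737

p₁ = P(outcome | exposed) = 189/678 = 0.27876
p₀ = P(outcome | unexposed) = 38/1141 = 0.033304
Overall risk P(Y=1) = π·p₁ + (1−π)·p₀ = 0.38×0.27876 + 0.62×0.033304 = 0.12658.
Under exogeneity, PAF = [P(Y=1) − p₀] / P(Y=1).
PAF = (0.12658 − 0.033304) / 0.12658 ≈ 0.7369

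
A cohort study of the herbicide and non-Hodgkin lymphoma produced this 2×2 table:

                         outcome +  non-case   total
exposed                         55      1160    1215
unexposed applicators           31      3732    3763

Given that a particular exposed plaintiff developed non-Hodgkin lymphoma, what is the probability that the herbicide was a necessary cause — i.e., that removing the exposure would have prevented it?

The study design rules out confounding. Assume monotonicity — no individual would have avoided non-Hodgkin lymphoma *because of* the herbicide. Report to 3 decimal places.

p₁ = P(outcome | exposed) = 55/1215 = 0.045267
p₀ = P(outcome | unexposed) = 31/3763 = 0.0082381
Under exogeneity and monotonicity, PN = (p₁ − p₀)/p₁.
PN = (0.045267 − 0.0082381) / 0.045267 ≈ 0.8180

PN ≈ 0.818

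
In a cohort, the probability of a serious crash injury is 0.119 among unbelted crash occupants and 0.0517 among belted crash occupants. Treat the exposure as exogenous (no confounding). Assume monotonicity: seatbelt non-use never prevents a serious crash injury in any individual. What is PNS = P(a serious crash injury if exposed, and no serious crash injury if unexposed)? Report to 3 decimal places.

PNS ≈ 0.067

Let p₁ = 0.119, p₀ = 0.0517.
Under exogeneity and monotonicity, PNS = p₁ − p₀.
PNS = 0.119 − 0.0517 = 0.0673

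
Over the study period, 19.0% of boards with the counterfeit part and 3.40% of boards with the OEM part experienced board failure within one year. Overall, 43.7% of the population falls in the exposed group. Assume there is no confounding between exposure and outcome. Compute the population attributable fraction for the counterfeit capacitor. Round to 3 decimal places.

PAF ≈ 0.667

p₁ = 0.19, p₀ = 0.034.
Overall risk P(Y=1) = π·p₁ + (1−π)·p₀ = 0.437×0.19 + 0.563×0.034 = 0.10217.
Under exogeneity, PAF = [P(Y=1) − p₀] / P(Y=1).
PAF = (0.10217 − 0.034) / 0.10217 ≈ 0.6672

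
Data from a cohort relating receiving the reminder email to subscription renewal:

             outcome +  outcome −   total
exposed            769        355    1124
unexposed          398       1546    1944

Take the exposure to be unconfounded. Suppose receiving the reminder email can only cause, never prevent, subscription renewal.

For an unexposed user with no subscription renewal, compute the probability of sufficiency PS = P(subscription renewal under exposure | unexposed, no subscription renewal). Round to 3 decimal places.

p₁ = P(outcome | exposed) = 769/1124 = 0.68416
p₀ = P(outcome | unexposed) = 398/1944 = 0.20473
Under exogeneity and monotonicity, PS = (p₁ − p₀)/(1 − p₀).
PS = (0.68416 − 0.20473) / 0.79527 ≈ 0.6029

PS ≈ 0.603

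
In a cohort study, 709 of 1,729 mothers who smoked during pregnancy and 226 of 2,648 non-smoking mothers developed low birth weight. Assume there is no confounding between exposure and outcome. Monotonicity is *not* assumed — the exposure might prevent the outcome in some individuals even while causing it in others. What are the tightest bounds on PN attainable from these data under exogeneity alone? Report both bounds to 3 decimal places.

0.792 ≤ PN ≤ 1.000

p₁ = P(outcome | exposed) = 709/1729 = 0.41006
p₀ = P(outcome | unexposed) = 226/2648 = 0.085347
Under exogeneity alone the bounds on PN are max{0,(p₁−p₀)/p₁} ≤ PN ≤ min{1,(1−p₀)/p₁}.
  lower = (p₁ − p₀)/p₁ = 0.32472 / 0.41006 ≈ 0.7919
  upper = min{1, (1 − p₀)/p₁} = 0.91465 / 0.41006 ≈ 2.2305 → capped at 1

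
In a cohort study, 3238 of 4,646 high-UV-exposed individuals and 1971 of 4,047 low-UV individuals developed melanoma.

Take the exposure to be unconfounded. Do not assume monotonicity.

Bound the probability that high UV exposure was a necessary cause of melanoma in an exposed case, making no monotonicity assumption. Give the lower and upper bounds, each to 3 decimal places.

p₁ = P(outcome | exposed) = 3238/4646 = 0.69694
p₀ = P(outcome | unexposed) = 1971/4047 = 0.48703
Under exogeneity alone the bounds on PN are max{0,(p₁−p₀)/p₁} ≤ PN ≤ min{1,(1−p₀)/p₁}.
  lower = (p₁ − p₀)/p₁ = 0.20992 / 0.69694 ≈ 0.3012
  upper = min{1, (1 − p₀)/p₁} = 0.51297 / 0.69694 ≈ 0.7360

0.301 ≤ PN ≤ 0.736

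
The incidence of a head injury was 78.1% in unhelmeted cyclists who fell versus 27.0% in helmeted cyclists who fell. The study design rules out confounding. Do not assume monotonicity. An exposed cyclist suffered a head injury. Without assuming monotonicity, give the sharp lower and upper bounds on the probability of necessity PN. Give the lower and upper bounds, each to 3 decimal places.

0.654 ≤ PN ≤ 0.935

p₁ = 0.781, p₀ = 0.27.
Under exogeneity alone the bounds on PN are max{0,(p₁−p₀)/p₁} ≤ PN ≤ min{1,(1−p₀)/p₁}.
  lower = (p₁ − p₀)/p₁ = 0.511 / 0.781 ≈ 0.6543
  upper = min{1, (1 − p₀)/p₁} = 0.73 / 0.781 ≈ 0.9347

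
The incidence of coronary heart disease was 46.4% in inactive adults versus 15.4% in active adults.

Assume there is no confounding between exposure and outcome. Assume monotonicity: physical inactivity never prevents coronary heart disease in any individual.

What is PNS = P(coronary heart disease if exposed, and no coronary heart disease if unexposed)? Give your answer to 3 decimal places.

p₁ = 0.464, p₀ = 0.154.
Under exogeneity and monotonicity, PNS = p₁ − p₀.
PNS = 0.464 − 0.154 = 0.31

PNS ≈ 0.310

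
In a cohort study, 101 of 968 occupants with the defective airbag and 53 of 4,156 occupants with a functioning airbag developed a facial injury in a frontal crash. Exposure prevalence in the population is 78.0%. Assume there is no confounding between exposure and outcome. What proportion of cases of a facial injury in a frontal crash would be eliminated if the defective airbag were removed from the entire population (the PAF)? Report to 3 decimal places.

PAF ≈ 0.849

p₁ = P(outcome | exposed) = 101/968 = 0.10434
p₀ = P(outcome | unexposed) = 53/4156 = 0.012753
Overall risk P(Y=1) = π·p₁ + (1−π)·p₀ = 0.78×0.10434 + 0.22×0.012753 = 0.08419.
Under exogeneity, PAF = [P(Y=1) − p₀] / P(Y=1).
PAF = (0.08419 − 0.012753) / 0.08419 ≈ 0.8485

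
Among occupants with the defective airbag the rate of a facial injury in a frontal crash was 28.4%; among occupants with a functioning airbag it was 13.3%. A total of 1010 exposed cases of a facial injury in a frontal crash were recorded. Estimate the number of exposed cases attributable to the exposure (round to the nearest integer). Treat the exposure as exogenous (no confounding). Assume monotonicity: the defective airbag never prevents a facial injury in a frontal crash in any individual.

about 537 cases

p₁ = 0.284, p₀ = 0.133.
PN = (p₁ − p₀)/p₁ = (0.284 − 0.133) / 0.284 ≈ 0.53169.
Attributable cases ≈ PN × (exposed cases) = 0.53169 × 1010 ≈ 537.01.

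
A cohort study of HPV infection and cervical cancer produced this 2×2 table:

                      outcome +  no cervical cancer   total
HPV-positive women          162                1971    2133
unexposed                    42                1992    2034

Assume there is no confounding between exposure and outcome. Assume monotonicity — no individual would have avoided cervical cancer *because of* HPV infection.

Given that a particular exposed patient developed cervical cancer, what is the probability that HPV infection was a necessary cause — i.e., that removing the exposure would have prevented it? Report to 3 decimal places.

p₁ = P(outcome | exposed) = 162/2133 = 0.075949
p₀ = P(outcome | unexposed) = 42/2034 = 0.020649
Under exogeneity and monotonicity, PN = (p₁ − p₀)/p₁.
PN = (0.075949 − 0.020649) / 0.075949 ≈ 0.7281

PN ≈ 0.728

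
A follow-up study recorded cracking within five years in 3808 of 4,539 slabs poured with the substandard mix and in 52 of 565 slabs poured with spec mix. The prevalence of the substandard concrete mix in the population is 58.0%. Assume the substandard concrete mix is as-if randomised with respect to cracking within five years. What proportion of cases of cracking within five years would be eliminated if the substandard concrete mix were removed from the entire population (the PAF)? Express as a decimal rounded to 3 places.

PAF ≈ 0.825

p₁ = P(outcome | exposed) = 3808/4539 = 0.83895
p₀ = P(outcome | unexposed) = 52/565 = 0.092035
Overall risk P(Y=1) = π·p₁ + (1−π)·p₀ = 0.58×0.83895 + 0.42×0.092035 = 0.52525.
Under exogeneity, PAF = [P(Y=1) − p₀] / P(Y=1).
PAF = (0.52525 − 0.092035) / 0.52525 ≈ 0.8248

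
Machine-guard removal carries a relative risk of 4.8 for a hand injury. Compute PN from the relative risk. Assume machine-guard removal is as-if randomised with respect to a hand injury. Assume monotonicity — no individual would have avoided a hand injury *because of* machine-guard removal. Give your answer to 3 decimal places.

PN ≈ 0.792

Under exogeneity and monotonicity, PN = (RR − 1) / RR = 1 − 1/RR.
PN = (4.8 − 1) / 4.8 = 3.8 / 4.8 ≈ 0.7917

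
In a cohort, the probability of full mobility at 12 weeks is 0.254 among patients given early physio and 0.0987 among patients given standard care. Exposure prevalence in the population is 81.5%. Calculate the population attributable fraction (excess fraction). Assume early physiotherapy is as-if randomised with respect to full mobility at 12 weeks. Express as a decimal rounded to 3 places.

PAF ≈ 0.562

Let p₁ = 0.254, p₀ = 0.0987.
Overall risk P(Y=1) = π·p₁ + (1−π)·p₀ = 0.815×0.254 + 0.185×0.0987 = 0.22527.
Under exogeneity, PAF = [P(Y=1) − p₀] / P(Y=1).
PAF = (0.22527 − 0.0987) / 0.22527 ≈ 0.5619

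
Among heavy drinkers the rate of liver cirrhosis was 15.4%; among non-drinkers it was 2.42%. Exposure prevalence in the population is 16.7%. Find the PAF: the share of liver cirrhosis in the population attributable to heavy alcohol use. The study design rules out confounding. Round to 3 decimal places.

PAF ≈ 0.472

p₁ = 0.154, p₀ = 0.0242.
Overall risk P(Y=1) = π·p₁ + (1−π)·p₀ = 0.167×0.154 + 0.833×0.0242 = 0.045877.
Under exogeneity, PAF = [P(Y=1) − p₀] / P(Y=1).
PAF = (0.045877 − 0.0242) / 0.045877 ≈ 0.4725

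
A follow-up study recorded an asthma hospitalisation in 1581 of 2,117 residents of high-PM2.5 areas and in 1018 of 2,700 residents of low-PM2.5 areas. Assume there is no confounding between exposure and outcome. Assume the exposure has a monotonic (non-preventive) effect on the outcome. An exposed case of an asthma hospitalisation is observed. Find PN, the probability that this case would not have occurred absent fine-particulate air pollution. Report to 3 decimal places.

PN ≈ 0.495

p₁ = P(outcome | exposed) = 1581/2117 = 0.74681
p₀ = P(outcome | unexposed) = 1018/2700 = 0.37704
Under exogeneity and monotonicity, PN = (p₁ − p₀) / p₁.
PN = (0.74681 − 0.37704) / 0.74681 = 0.36977 / 0.74681 ≈ 0.4951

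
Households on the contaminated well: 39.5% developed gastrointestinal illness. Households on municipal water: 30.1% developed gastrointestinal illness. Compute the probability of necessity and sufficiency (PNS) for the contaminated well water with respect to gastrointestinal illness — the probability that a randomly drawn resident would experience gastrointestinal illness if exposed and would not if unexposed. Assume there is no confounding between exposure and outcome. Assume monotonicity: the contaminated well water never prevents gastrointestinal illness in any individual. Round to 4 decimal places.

PNS ≈ 0.0940

p₁ = 0.395, p₀ = 0.301.
Under exogeneity and monotonicity, PNS = p₁ − p₀.
PNS = 0.395 − 0.301 = 0.094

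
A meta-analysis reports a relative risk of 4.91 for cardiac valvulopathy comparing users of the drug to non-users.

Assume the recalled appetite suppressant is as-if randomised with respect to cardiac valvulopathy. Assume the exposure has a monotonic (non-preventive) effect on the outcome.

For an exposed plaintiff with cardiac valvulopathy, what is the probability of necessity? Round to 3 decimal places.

PN ≈ 0.796

Under exogeneity and monotonicity, PN = (RR − 1) / RR = 1 − 1/RR.
PN = (4.91 − 1) / 4.91 = 3.91 / 4.91 ≈ 0.7963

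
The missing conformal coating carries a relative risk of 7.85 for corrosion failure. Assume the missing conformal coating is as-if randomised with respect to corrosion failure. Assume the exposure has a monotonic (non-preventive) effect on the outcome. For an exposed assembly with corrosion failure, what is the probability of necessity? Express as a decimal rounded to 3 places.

PN ≈ 0.873

Under exogeneity and monotonicity, PN = (RR − 1) / RR = 1 − 1/RR.
PN = (7.85 − 1) / 7.85 = 6.85 / 7.85 ≈ 0.8726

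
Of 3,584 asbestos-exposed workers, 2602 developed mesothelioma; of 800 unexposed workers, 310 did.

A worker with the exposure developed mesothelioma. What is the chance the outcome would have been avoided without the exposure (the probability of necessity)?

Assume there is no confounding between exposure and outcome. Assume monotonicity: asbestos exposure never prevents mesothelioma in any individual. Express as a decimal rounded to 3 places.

PN ≈ 0.466

p₁ = P(outcome | exposed) = 2602/3584 = 0.726
p₀ = P(outcome | unexposed) = 310/800 = 0.3875
Under exogeneity and monotonicity, PN = (p₁ − p₀) / p₁.
PN = (0.726 − 0.3875) / 0.726 = 0.3385 / 0.726 ≈ 0.4663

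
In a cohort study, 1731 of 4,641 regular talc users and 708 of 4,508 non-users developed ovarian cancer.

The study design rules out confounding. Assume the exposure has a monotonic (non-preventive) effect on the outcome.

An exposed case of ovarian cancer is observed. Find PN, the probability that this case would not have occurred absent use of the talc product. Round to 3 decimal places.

p₁ = P(outcome | exposed) = 1731/4641 = 0.37298
p₀ = P(outcome | unexposed) = 708/4508 = 0.15705
Under exogeneity and monotonicity, PN = (p₁ − p₀) / p₁.
PN = (0.37298 − 0.15705) / 0.37298 = 0.21593 / 0.37298 ≈ 0.5789

PN ≈ 0.579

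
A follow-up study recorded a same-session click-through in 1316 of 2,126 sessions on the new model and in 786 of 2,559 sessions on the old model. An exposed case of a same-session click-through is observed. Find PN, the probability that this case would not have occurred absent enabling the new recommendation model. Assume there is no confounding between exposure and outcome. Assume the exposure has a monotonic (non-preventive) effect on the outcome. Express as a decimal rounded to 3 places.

PN ≈ 0.504

p₁ = P(outcome | exposed) = 1316/2126 = 0.619
p₀ = P(outcome | unexposed) = 786/2559 = 0.30715
Under exogeneity and monotonicity, PN = (p₁ − p₀) / p₁.
PN = (0.619 − 0.30715) / 0.619 = 0.31185 / 0.619 ≈ 0.5038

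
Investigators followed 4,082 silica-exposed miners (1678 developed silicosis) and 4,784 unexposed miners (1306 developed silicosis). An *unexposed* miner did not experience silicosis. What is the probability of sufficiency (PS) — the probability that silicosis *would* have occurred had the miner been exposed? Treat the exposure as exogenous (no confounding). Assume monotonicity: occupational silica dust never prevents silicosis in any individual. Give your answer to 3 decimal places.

p₁ = P(outcome | exposed) = 1678/4082 = 0.41107
p₀ = P(outcome | unexposed) = 1306/4784 = 0.27299
Under exogeneity and monotonicity, PS = (p₁ − p₀) / (1 − p₀).
PS = (0.41107 − 0.27299) / (1 − 0.27299) = 0.13808 / 0.72701 ≈ 0.1899

PS ≈ 0.190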